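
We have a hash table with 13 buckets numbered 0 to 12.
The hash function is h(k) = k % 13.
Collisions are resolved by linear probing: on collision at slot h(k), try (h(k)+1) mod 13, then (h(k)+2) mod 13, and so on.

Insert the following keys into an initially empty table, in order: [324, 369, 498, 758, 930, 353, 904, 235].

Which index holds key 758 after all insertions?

324 hashes to 12; slot 12 is free => place at 12.
369 hashes to 5; slot 5 is free => place at 5.
498 hashes to 4; slot 4 is free => place at 4.
758 hashes to 4; 4,5 taken => place at 6.
930 hashes to 7; slot 7 is free => place at 7.
353 hashes to 2; slot 2 is free => place at 2.
904 hashes to 7; 7 taken => place at 8.
235 hashes to 1; slot 1 is free => place at 1.
Table: [—, 235, 353, —, 498, 369, 758, 930, 904, —, —, —, 324]

6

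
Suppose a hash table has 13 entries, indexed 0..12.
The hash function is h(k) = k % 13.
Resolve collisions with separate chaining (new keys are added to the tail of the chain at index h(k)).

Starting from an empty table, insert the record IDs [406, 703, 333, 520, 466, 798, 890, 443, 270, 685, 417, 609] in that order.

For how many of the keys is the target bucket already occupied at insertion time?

3

Insert 406: h=3, bucket 3 empty → new chain.
Insert 703: h=1, bucket 1 empty → new chain.
Insert 333: h=8, bucket 8 empty → new chain.
Insert 520: h=0, bucket 0 empty → new chain.
Insert 466: h=11, bucket 11 empty → new chain.
Insert 798: h=5, bucket 5 empty → new chain.
Insert 890: h=6, bucket 6 empty → new chain.
Insert 443: h=1, bucket 1 nonempty → append to chain.
Insert 270: h=10, bucket 10 empty → new chain.
Insert 685: h=9, bucket 9 empty → new chain.
Insert 417: h=1, bucket 1 nonempty → append to chain.
Insert 609: h=11, bucket 11 nonempty → append to chain.
Final buckets:
0: 520
1: 703 -> 443 -> 417
2: -
3: 406
4: -
5: 798
6: 890
7: -
8: 333
9: 685
10: 270
11: 466 -> 609
12: -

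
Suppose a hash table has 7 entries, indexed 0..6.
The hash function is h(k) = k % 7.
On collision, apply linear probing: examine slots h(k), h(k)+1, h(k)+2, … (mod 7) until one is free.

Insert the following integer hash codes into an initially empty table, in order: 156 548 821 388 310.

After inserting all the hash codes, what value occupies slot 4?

821

Insert 156: h=2, slot 2 empty → index 2.
Insert 548: h=2, slot 2 occupied → index 3.
Insert 821: h=2, slots 2,3 occupied → index 4.
Insert 388: h=3, slots 3,4 occupied → index 5.
Insert 310: h=2, slots 2,3,4,5 occupied → index 6.
Table: [-, -, 156, 548, 821, 388, 310]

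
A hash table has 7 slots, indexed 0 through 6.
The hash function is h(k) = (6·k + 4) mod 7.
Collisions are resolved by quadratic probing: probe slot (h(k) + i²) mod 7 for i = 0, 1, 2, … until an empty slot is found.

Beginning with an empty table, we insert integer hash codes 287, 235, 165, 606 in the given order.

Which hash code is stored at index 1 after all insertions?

165

287 hashes to 4; slot 4 is free -> place at 4.
235 hashes to 0; slot 0 is free -> place at 0.
165 hashes to 0; 0 taken -> place at 1.
606 hashes to 0; 0,1,4 taken -> place at 2.
Table: [235, 165, 606, —, 287, —, —]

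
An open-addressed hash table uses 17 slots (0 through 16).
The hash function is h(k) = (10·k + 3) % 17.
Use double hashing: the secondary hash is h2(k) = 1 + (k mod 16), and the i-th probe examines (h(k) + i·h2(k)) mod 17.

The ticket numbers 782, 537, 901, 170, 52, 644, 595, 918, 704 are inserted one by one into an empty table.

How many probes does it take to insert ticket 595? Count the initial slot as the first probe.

2

Insert 782: h=3, slot 3 empty => index 3.
Insert 537: h=1, slot 1 empty => index 1.
Insert 901: h=3, h2=6, slot 3 occupied => index 9.
Insert 170: h=3, h2=11, slot 3 occupied => index 14.
Insert 52: h=13, slot 13 empty => index 13.
Insert 644: h=0, slot 0 empty => index 0.
Insert 595: h=3, h2=4, slot 3 occupied => index 7.
Insert 918: h=3, h2=7, slot 3 occupied => index 10.
Insert 704: h=5, slot 5 empty => index 5.
Table: [644, 537, -, 782, -, 704, -, 595, -, 901, 918, -, -, 52, 170, -, -]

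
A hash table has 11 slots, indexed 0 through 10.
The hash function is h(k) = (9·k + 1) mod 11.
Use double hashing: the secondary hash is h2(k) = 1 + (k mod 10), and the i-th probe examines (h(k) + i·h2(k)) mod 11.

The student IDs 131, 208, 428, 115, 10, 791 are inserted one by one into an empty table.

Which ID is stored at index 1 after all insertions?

Insert 131: h=3, slot 3 empty => index 3.
Insert 208: h=3, h2=9, slot 3 occupied => index 1.
Insert 428: h=3, h2=9, slots 3,1 occupied => index 10.
Insert 115: h=2, slot 2 empty => index 2.
Insert 10: h=3, h2=1, slot 3 occupied => index 4.
Insert 791: h=3, h2=2, slot 3 occupied => index 5.
Table: [—, 208, 115, 131, 10, 791, —, —, —, —, 428]

208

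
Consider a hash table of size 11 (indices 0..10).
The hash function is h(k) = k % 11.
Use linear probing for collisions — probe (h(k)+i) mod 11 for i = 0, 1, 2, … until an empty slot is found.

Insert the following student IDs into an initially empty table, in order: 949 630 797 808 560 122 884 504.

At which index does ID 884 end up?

949: h=3 -> slot 3
630: h=3, probe 3,4 -> slot 4
797: h=5 -> slot 5
808: h=5, probe 5,6 -> slot 6
560: h=10 -> slot 10
122: h=1 -> slot 1
884: h=4, probe 4,5,6,7 -> slot 7
504: h=9 -> slot 9
Table: [., 122, ., 949, 630, 797, 808, 884, ., 504, 560]

7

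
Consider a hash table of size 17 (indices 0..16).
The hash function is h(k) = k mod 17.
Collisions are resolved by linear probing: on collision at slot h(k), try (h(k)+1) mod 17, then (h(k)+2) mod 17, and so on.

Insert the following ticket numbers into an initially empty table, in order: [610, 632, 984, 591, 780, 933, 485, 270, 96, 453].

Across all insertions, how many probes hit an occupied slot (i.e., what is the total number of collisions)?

610 hashes to 15; slot 15 is free => place at 15.
632 hashes to 3; slot 3 is free => place at 3.
984 hashes to 15; 15 taken => place at 16.
591 hashes to 13; slot 13 is free => place at 13.
780 hashes to 15; 15,16 taken => place at 0.
933 hashes to 15; 15,16,0 taken => place at 1.
485 hashes to 9; slot 9 is free => place at 9.
270 hashes to 15; 15,16,0,1 taken => place at 2.
96 hashes to 11; slot 11 is free => place at 11.
453 hashes to 11; 11 taken => place at 12.
Table: [780, 933, 270, 632, ∅, ∅, ∅, ∅, ∅, 485, ∅, 96, 453, 591, ∅, 610, 984]

11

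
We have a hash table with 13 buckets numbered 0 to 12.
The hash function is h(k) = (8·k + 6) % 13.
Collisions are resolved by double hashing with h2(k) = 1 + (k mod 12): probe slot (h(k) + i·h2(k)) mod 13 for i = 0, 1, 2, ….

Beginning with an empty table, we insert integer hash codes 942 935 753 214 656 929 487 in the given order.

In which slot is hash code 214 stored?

0

942: h=2 → slot 2
935: h=11 → slot 11
753: h=11, h2=10, probe 11,8 → slot 8
214: h=2, h2=11, probe 2,0 → slot 0
656: h=2, h2=9, probe 2,11,7 → slot 7
929: h=2, h2=6, probe 2,8,1 → slot 1
487: h=2, h2=8, probe 2,10 → slot 10
Table: [214, 929, 942, ∅, ∅, ∅, ∅, 656, 753, ∅, 487, 935, ∅]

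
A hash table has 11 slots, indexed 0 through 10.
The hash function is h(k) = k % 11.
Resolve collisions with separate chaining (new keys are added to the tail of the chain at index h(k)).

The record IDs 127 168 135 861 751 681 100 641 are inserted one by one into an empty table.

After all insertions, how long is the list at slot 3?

5

Insert 127: h=6, bucket 6 empty -> new chain.
Insert 168: h=3, bucket 3 empty -> new chain.
Insert 135: h=3, bucket 3 nonempty -> append to chain.
Insert 861: h=3, bucket 3 nonempty -> append to chain.
Insert 751: h=3, bucket 3 nonempty -> append to chain.
Insert 681: h=10, bucket 10 empty -> new chain.
Insert 100: h=1, bucket 1 empty -> new chain.
Insert 641: h=3, bucket 3 nonempty -> append to chain.
Final buckets:
0: .
1: 100
2: .
3: 168 -> 135 -> 861 -> 751 -> 641
4: .
5: .
6: 127
7: .
8: .
9: .
10: 681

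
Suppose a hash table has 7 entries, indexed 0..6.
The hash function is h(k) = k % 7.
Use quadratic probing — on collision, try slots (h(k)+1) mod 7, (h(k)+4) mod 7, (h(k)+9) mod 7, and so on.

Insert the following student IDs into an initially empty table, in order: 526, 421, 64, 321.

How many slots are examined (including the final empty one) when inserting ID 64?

526 hashes to 1; slot 1 is free => place at 1.
421 hashes to 1; 1 taken => place at 2.
64 hashes to 1; 1,2 taken => place at 5.
321 hashes to 6; slot 6 is free => place at 6.
Table: [—, 526, 421, —, —, 64, 321]

3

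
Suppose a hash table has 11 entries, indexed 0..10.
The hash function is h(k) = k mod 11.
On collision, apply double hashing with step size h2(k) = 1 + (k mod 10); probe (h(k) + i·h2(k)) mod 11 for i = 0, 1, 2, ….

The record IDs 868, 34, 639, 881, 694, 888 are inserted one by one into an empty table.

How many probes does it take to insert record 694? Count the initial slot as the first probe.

868 hashes to 10; slot 10 is free → place at 10.
34 hashes to 1; slot 1 is free → place at 1.
639 hashes to 1, h2=10; 1 taken → place at 0.
881 hashes to 1, h2=2; 1 taken → place at 3.
694 hashes to 1, h2=5; 1 taken → place at 6.
888 hashes to 8; slot 8 is free → place at 8.
Table: [639, 34, ., 881, ., ., 694, ., 888, ., 868]

2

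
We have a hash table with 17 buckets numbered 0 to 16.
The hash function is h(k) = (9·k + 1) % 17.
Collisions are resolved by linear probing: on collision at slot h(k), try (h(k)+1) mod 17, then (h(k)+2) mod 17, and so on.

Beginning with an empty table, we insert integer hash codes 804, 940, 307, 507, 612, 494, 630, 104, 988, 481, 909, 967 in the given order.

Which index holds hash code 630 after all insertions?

14

804: h=12 => slot 12
940: h=12, probe 12,13 => slot 13
307: h=10 => slot 10
507: h=8 => slot 8
612: h=1 => slot 1
494: h=10, probe 10,11 => slot 11
630: h=10, probe 10,11,12,13,14 => slot 14
104: h=2 => slot 2
988: h=2, probe 2,3 => slot 3
481: h=12, probe 12,13,14,15 => slot 15
909: h=5 => slot 5
967: h=0 => slot 0
Table: [967, 612, 104, 988, ∅, 909, ∅, ∅, 507, ∅, 307, 494, 804, 940, 630, 481, ∅]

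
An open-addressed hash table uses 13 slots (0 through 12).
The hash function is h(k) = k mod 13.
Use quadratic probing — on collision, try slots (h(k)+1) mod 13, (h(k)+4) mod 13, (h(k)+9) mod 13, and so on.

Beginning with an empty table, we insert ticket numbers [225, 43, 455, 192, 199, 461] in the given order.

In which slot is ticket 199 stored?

8

Insert 225: h=4, slot 4 empty → index 4.
Insert 43: h=4, slot 4 occupied → index 5.
Insert 455: h=0, slot 0 empty → index 0.
Insert 192: h=10, slot 10 empty → index 10.
Insert 199: h=4, slots 4,5 occupied → index 8.
Insert 461: h=6, slot 6 empty → index 6.
Table: [455, ∅, ∅, ∅, 225, 43, 461, ∅, 199, ∅, 192, ∅, ∅]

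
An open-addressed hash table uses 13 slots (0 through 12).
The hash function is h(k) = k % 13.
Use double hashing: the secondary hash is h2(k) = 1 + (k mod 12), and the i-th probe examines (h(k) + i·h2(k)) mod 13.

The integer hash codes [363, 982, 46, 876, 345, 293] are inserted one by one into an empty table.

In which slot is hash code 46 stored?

5

363 hashes to 12; slot 12 is free -> place at 12.
982 hashes to 7; slot 7 is free -> place at 7.
46 hashes to 7, h2=11; 7 taken -> place at 5.
876 hashes to 5, h2=1; 5 taken -> place at 6.
345 hashes to 7, h2=10; 7 taken -> place at 4.
293 hashes to 7, h2=6; 7 taken -> place at 0.
Table: [293, ∅, ∅, ∅, 345, 46, 876, 982, ∅, ∅, ∅, ∅, 363]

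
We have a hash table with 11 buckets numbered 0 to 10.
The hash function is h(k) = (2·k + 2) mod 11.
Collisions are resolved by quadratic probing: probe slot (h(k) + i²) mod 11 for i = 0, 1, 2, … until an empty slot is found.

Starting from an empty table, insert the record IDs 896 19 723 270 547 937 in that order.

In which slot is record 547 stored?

0

Insert 896: h=1, slot 1 empty → index 1.
Insert 19: h=7, slot 7 empty → index 7.
Insert 723: h=7, slot 7 occupied → index 8.
Insert 270: h=3, slot 3 empty → index 3.
Insert 547: h=7, slots 7,8 occupied → index 0.
Insert 937: h=6, slot 6 empty → index 6.
Table: [547, 896, ., 270, ., ., 937, 19, 723, ., .]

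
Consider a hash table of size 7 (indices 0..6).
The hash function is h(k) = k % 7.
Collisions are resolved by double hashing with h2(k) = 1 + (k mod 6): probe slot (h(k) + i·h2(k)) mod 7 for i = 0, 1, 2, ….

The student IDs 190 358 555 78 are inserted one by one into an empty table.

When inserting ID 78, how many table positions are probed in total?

190: h=1 -> slot 1
358: h=1, h2=5, probe 1,6 -> slot 6
555: h=2 -> slot 2
78: h=1, h2=1, probe 1,2,3 -> slot 3
Table: [∅, 190, 555, 78, ∅, ∅, 358]

3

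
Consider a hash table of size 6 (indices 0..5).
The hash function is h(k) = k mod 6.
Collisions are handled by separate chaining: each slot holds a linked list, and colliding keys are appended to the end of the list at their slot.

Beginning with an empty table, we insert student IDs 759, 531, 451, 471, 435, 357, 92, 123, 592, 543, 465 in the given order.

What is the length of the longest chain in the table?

8

Insert 759: h=3, bucket 3 empty → new chain.
Insert 531: h=3, bucket 3 nonempty → append to chain.
Insert 451: h=1, bucket 1 empty → new chain.
Insert 471: h=3, bucket 3 nonempty → append to chain.
Insert 435: h=3, bucket 3 nonempty → append to chain.
Insert 357: h=3, bucket 3 nonempty → append to chain.
Insert 92: h=2, bucket 2 empty → new chain.
Insert 123: h=3, bucket 3 nonempty → append to chain.
Insert 592: h=4, bucket 4 empty → new chain.
Insert 543: h=3, bucket 3 nonempty → append to chain.
Insert 465: h=3, bucket 3 nonempty → append to chain.
Final buckets:
0: .
1: 451
2: 92
3: 759 -> 531 -> 471 -> 435 -> 357 -> 123 -> 543 -> 465
4: 592
5: .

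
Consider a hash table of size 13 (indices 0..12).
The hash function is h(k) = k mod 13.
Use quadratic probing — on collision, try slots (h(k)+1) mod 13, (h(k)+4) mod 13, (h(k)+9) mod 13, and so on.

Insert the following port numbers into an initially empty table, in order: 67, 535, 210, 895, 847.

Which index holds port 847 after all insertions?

Insert 67: h=2, slot 2 empty → index 2.
Insert 535: h=2, slot 2 occupied → index 3.
Insert 210: h=2, slots 2,3 occupied → index 6.
Insert 895: h=11, slot 11 empty → index 11.
Insert 847: h=2, slots 2,3,6,11 occupied → index 5.
Table: [., ., 67, 535, ., 847, 210, ., ., ., ., 895, .]

5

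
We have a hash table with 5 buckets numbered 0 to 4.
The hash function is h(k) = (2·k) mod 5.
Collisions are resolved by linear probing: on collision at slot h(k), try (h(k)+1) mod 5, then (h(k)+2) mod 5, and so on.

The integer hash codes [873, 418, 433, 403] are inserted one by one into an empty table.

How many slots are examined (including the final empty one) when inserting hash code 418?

873 hashes to 1; slot 1 is free => place at 1.
418 hashes to 1; 1 taken => place at 2.
433 hashes to 1; 1,2 taken => place at 3.
403 hashes to 1; 1,2,3 taken => place at 4.
Table: [—, 873, 418, 433, 403]

2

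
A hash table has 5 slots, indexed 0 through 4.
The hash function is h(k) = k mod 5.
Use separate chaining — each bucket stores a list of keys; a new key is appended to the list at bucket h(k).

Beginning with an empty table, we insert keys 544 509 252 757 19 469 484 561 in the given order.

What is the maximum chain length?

5

Insert 544: h=4, bucket 4 empty -> new chain.
Insert 509: h=4, bucket 4 nonempty -> append to chain.
Insert 252: h=2, bucket 2 empty -> new chain.
Insert 757: h=2, bucket 2 nonempty -> append to chain.
Insert 19: h=4, bucket 4 nonempty -> append to chain.
Insert 469: h=4, bucket 4 nonempty -> append to chain.
Insert 484: h=4, bucket 4 nonempty -> append to chain.
Insert 561: h=1, bucket 1 empty -> new chain.
Final buckets:
0: -
1: 561
2: 252 -> 757
3: -
4: 544 -> 509 -> 19 -> 469 -> 484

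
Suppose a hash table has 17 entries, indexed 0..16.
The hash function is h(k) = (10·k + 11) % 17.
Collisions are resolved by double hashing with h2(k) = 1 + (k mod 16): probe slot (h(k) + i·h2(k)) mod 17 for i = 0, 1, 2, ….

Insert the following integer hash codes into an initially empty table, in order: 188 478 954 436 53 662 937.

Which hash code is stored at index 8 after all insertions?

188 hashes to 4; slot 4 is free -> place at 4.
478 hashes to 14; slot 14 is free -> place at 14.
954 hashes to 14, h2=11; 14 taken -> place at 8.
436 hashes to 2; slot 2 is free -> place at 2.
53 hashes to 14, h2=6; 14 taken -> place at 3.
662 hashes to 1; slot 1 is free -> place at 1.
937 hashes to 14, h2=10; 14 taken -> place at 7.
Table: [_, 662, 436, 53, 188, _, _, 937, 954, _, _, _, _, _, 478, _, _]

954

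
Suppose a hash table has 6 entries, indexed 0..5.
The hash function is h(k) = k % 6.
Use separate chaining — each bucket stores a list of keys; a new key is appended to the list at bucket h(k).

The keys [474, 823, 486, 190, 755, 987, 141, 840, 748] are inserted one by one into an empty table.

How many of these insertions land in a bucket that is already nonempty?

4

Insert 474: h=0, bucket 0 empty → new chain.
Insert 823: h=1, bucket 1 empty → new chain.
Insert 486: h=0, bucket 0 nonempty → append to chain.
Insert 190: h=4, bucket 4 empty → new chain.
Insert 755: h=5, bucket 5 empty → new chain.
Insert 987: h=3, bucket 3 empty → new chain.
Insert 141: h=3, bucket 3 nonempty → append to chain.
Insert 840: h=0, bucket 0 nonempty → append to chain.
Insert 748: h=4, bucket 4 nonempty → append to chain.
Final buckets:
0: 474 -> 486 -> 840
1: 823
2: -
3: 987 -> 141
4: 190 -> 748
5: 755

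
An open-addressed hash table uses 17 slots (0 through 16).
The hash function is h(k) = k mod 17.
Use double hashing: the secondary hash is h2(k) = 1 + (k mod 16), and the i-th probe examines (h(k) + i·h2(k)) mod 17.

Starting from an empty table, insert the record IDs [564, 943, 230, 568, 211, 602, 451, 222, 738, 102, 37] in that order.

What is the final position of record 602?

1

564 hashes to 3; slot 3 is free → place at 3.
943 hashes to 8; slot 8 is free → place at 8.
230 hashes to 9; slot 9 is free → place at 9.
568 hashes to 7; slot 7 is free → place at 7.
211 hashes to 7, h2=4; 7 taken → place at 11.
602 hashes to 7, h2=11; 7 taken → place at 1.
451 hashes to 9, h2=4; 9 taken → place at 13.
222 hashes to 1, h2=15; 1 taken → place at 16.
738 hashes to 7, h2=3; 7 taken → place at 10.
102 hashes to 0; slot 0 is free → place at 0.
37 hashes to 3, h2=6; 3,9 taken → place at 15.
Table: [102, 602, —, 564, —, —, —, 568, 943, 230, 738, 211, —, 451, —, 37, 222]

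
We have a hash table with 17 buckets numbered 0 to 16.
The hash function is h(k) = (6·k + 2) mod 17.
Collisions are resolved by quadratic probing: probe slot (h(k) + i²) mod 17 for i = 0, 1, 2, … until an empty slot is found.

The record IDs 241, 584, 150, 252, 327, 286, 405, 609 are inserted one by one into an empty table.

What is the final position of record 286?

Insert 241: h=3, slot 3 empty -> index 3.
Insert 584: h=4, slot 4 empty -> index 4.
Insert 150: h=1, slot 1 empty -> index 1.
Insert 252: h=1, slot 1 occupied -> index 2.
Insert 327: h=9, slot 9 empty -> index 9.
Insert 286: h=1, slots 1,2 occupied -> index 5.
Insert 405: h=1, slots 1,2,5 occupied -> index 10.
Insert 609: h=1, slots 1,2,5,10 occupied -> index 0.
Table: [609, 150, 252, 241, 584, 286, -, -, -, 327, 405, -, -, -, -, -, -]

5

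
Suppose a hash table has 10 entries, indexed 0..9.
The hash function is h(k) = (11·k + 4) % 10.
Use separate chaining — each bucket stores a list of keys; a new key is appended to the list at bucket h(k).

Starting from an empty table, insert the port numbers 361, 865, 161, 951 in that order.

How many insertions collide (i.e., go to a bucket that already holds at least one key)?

361 → bucket 5
865 → bucket 9
161 → bucket 5 (collision)
951 → bucket 5 (collision)
Final buckets:
0: ∅
1: ∅
2: ∅
3: ∅
4: ∅
5: 361 -> 161 -> 951
6: ∅
7: ∅
8: ∅
9: 865

2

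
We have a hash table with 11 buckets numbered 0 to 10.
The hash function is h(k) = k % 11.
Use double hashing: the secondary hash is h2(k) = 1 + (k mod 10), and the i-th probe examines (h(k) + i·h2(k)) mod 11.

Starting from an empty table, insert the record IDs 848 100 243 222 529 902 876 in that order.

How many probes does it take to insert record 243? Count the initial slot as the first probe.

848: h=1 → slot 1
100: h=1, h2=1, probe 1,2 → slot 2
243: h=1, h2=4, probe 1,5 → slot 5
222: h=2, h2=3, probe 2,5,8 → slot 8
529: h=1, h2=10, probe 1,0 → slot 0
902: h=0, h2=3, probe 0,3 → slot 3
876: h=7 → slot 7
Table: [529, 848, 100, 902, ., 243, ., 876, 222, ., .]

2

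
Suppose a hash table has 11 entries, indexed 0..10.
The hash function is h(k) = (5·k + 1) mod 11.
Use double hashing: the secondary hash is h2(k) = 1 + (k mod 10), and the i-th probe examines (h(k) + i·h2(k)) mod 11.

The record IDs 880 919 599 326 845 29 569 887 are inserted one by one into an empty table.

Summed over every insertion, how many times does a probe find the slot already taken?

6

Insert 880: h=1, slot 1 empty => index 1.
Insert 919: h=9, slot 9 empty => index 9.
Insert 599: h=4, slot 4 empty => index 4.
Insert 326: h=3, slot 3 empty => index 3.
Insert 845: h=2, slot 2 empty => index 2.
Insert 29: h=3, h2=10, slots 3,2,1 occupied => index 0.
Insert 569: h=8, slot 8 empty => index 8.
Insert 887: h=3, h2=8, slots 3,0,8 occupied => index 5.
Table: [29, 880, 845, 326, 599, 887, _, _, 569, 919, _]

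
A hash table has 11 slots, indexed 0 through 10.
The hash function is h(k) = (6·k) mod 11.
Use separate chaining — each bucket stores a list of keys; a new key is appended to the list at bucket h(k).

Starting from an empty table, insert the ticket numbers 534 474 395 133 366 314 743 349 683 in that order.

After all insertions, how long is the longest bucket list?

Insert 534: h=3, bucket 3 empty -> new chain.
Insert 474: h=6, bucket 6 empty -> new chain.
Insert 395: h=5, bucket 5 empty -> new chain.
Insert 133: h=6, bucket 6 nonempty -> append to chain.
Insert 366: h=7, bucket 7 empty -> new chain.
Insert 314: h=3, bucket 3 nonempty -> append to chain.
Insert 743: h=3, bucket 3 nonempty -> append to chain.
Insert 349: h=4, bucket 4 empty -> new chain.
Insert 683: h=6, bucket 6 nonempty -> append to chain.
Final buckets:
0: ∅
1: ∅
2: ∅
3: 534 -> 314 -> 743
4: 349
5: 395
6: 474 -> 133 -> 683
7: 366
8: ∅
9: ∅
10: ∅

3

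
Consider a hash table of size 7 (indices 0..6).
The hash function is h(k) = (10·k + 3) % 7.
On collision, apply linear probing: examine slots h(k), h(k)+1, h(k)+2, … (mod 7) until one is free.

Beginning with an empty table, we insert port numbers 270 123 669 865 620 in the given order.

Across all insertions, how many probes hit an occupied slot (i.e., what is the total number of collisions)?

270 hashes to 1; slot 1 is free → place at 1.
123 hashes to 1; 1 taken → place at 2.
669 hashes to 1; 1,2 taken → place at 3.
865 hashes to 1; 1,2,3 taken → place at 4.
620 hashes to 1; 1,2,3,4 taken → place at 5.
Table: [_, 270, 123, 669, 865, 620, _]

10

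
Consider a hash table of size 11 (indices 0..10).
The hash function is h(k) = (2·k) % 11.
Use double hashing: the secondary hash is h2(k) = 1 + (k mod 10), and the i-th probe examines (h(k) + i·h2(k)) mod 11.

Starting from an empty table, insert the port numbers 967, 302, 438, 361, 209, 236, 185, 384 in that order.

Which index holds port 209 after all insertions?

Insert 967: h=9, slot 9 empty -> index 9.
Insert 302: h=10, slot 10 empty -> index 10.
Insert 438: h=7, slot 7 empty -> index 7.
Insert 361: h=7, h2=2, slots 7,9 occupied -> index 0.
Insert 209: h=0, h2=10, slots 0,10,9 occupied -> index 8.
Insert 236: h=10, h2=7, slot 10 occupied -> index 6.
Insert 185: h=7, h2=6, slot 7 occupied -> index 2.
Insert 384: h=9, h2=5, slot 9 occupied -> index 3.
Table: [361, ∅, 185, 384, ∅, ∅, 236, 438, 209, 967, 302]

8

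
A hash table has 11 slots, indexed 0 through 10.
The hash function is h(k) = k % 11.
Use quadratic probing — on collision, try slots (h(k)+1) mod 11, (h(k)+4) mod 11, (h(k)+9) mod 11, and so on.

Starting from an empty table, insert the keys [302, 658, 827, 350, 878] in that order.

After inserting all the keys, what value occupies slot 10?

350

Insert 302: h=5, slot 5 empty → index 5.
Insert 658: h=9, slot 9 empty → index 9.
Insert 827: h=2, slot 2 empty → index 2.
Insert 350: h=9, slot 9 occupied → index 10.
Insert 878: h=9, slots 9,10,2 occupied → index 7.
Table: [-, -, 827, -, -, 302, -, 878, -, 658, 350]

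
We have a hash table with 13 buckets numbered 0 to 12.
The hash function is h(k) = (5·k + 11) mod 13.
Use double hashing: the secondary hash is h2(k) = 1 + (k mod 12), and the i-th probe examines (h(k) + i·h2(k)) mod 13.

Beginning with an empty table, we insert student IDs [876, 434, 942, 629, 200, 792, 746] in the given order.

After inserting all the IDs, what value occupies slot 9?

876 hashes to 10; slot 10 is free → place at 10.
434 hashes to 10, h2=3; 10 taken → place at 0.
942 hashes to 2; slot 2 is free → place at 2.
629 hashes to 10, h2=6; 10 taken → place at 3.
200 hashes to 10, h2=9; 10 taken → place at 6.
792 hashes to 6, h2=1; 6 taken → place at 7.
746 hashes to 10, h2=3; 10,0,3,6 taken → place at 9.
Table: [434, ., 942, 629, ., ., 200, 792, ., 746, 876, ., .]

746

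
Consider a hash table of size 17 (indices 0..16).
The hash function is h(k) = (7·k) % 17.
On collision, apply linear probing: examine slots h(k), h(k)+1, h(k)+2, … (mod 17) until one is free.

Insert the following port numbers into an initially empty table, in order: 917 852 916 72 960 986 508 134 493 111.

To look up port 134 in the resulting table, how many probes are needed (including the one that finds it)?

917: h=10 -> slot 10
852: h=14 -> slot 14
916: h=3 -> slot 3
72: h=11 -> slot 11
960: h=5 -> slot 5
986: h=0 -> slot 0
508: h=3, probe 3,4 -> slot 4
134: h=3, probe 3,4,5,6 -> slot 6
493: h=0, probe 0,1 -> slot 1
111: h=12 -> slot 12
Table: [986, 493, _, 916, 508, 960, 134, _, _, _, 917, 72, 111, _, 852, _, _]
Lookup 134: h=3, probe 3,4,5,6 → found at 6.

4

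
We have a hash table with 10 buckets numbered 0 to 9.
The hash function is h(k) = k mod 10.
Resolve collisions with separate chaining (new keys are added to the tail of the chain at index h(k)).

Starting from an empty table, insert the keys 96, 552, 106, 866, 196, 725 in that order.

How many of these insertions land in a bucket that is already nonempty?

3

96 -> bucket 6
552 -> bucket 2
106 -> bucket 6 (collision)
866 -> bucket 6 (collision)
196 -> bucket 6 (collision)
725 -> bucket 5
Final buckets:
0: —
1: —
2: 552
3: —
4: —
5: 725
6: 96 -> 106 -> 866 -> 196
7: —
8: —
9: —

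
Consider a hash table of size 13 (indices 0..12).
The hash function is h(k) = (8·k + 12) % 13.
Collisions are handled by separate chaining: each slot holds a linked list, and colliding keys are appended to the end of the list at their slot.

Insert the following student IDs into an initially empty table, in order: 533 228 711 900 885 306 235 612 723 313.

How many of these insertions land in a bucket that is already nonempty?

4

533 -> bucket 12
228 -> bucket 3
711 -> bucket 6
900 -> bucket 10
885 -> bucket 7
306 -> bucket 3 (collision)
235 -> bucket 7 (collision)
612 -> bucket 7 (collision)
723 -> bucket 11
313 -> bucket 7 (collision)
Final buckets:
0: ∅
1: ∅
2: ∅
3: 228 -> 306
4: ∅
5: ∅
6: 711
7: 885 -> 235 -> 612 -> 313
8: ∅
9: ∅
10: 900
11: 723
12: 533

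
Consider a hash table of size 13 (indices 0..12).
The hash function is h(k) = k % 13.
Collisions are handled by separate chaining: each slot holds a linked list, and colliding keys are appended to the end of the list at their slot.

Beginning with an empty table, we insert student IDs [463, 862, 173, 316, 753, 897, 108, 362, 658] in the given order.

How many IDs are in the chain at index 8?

2

Insert 463: h=8, bucket 8 empty -> new chain.
Insert 862: h=4, bucket 4 empty -> new chain.
Insert 173: h=4, bucket 4 nonempty -> append to chain.
Insert 316: h=4, bucket 4 nonempty -> append to chain.
Insert 753: h=12, bucket 12 empty -> new chain.
Insert 897: h=0, bucket 0 empty -> new chain.
Insert 108: h=4, bucket 4 nonempty -> append to chain.
Insert 362: h=11, bucket 11 empty -> new chain.
Insert 658: h=8, bucket 8 nonempty -> append to chain.
Final buckets:
0: 897
1: -
2: -
3: -
4: 862 -> 173 -> 316 -> 108
5: -
6: -
7: -
8: 463 -> 658
9: -
10: -
11: 362
12: 753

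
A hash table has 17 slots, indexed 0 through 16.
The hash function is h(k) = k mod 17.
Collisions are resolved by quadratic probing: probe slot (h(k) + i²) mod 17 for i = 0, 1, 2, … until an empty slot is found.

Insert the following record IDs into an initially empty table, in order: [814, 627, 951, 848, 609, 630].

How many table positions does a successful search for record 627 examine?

2

Insert 814: h=15, slot 15 empty → index 15.
Insert 627: h=15, slot 15 occupied → index 16.
Insert 951: h=16, slot 16 occupied → index 0.
Insert 848: h=15, slots 15,16 occupied → index 2.
Insert 609: h=14, slot 14 empty → index 14.
Insert 630: h=1, slot 1 empty → index 1.
Table: [951, 630, 848, ., ., ., ., ., ., ., ., ., ., ., 609, 814, 627]
Lookup 627: h=15, probe 15,16 → found at 16.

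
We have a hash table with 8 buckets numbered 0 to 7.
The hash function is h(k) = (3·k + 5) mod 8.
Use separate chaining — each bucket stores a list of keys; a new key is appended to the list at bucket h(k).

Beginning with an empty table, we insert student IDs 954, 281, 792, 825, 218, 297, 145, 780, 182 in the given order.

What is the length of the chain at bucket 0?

4

954 -> bucket 3
281 -> bucket 0
792 -> bucket 5
825 -> bucket 0 (collision)
218 -> bucket 3 (collision)
297 -> bucket 0 (collision)
145 -> bucket 0 (collision)
780 -> bucket 1
182 -> bucket 7
Final buckets:
0: 281 -> 825 -> 297 -> 145
1: 780
2: —
3: 954 -> 218
4: —
5: 792
6: —
7: 182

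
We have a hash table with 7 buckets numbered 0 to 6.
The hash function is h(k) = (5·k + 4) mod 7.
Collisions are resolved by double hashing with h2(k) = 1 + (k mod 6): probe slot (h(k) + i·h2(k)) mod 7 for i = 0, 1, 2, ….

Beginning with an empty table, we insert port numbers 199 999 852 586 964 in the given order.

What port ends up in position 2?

199 hashes to 5; slot 5 is free → place at 5.
999 hashes to 1; slot 1 is free → place at 1.
852 hashes to 1, h2=1; 1 taken → place at 2.
586 hashes to 1, h2=5; 1 taken → place at 6.
964 hashes to 1, h2=5; 1,6 taken → place at 4.
Table: [—, 999, 852, —, 964, 199, 586]

852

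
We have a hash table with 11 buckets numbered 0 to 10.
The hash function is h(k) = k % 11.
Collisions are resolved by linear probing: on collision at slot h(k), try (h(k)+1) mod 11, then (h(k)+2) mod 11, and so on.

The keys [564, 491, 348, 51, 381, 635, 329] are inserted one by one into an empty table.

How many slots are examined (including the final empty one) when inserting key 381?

564 hashes to 3; slot 3 is free -> place at 3.
491 hashes to 7; slot 7 is free -> place at 7.
348 hashes to 7; 7 taken -> place at 8.
51 hashes to 7; 7,8 taken -> place at 9.
381 hashes to 7; 7,8,9 taken -> place at 10.
635 hashes to 8; 8,9,10 taken -> place at 0.
329 hashes to 10; 10,0 taken -> place at 1.
Table: [635, 329, _, 564, _, _, _, 491, 348, 51, 381]

4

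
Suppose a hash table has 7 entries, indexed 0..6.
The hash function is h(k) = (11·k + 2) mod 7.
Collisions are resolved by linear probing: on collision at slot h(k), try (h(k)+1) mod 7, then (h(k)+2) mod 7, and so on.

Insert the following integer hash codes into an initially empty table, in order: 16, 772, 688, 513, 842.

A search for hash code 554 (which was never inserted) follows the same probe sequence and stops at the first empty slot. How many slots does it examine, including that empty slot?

3

16 hashes to 3; slot 3 is free -> place at 3.
772 hashes to 3; 3 taken -> place at 4.
688 hashes to 3; 3,4 taken -> place at 5.
513 hashes to 3; 3,4,5 taken -> place at 6.
842 hashes to 3; 3,4,5,6 taken -> place at 0.
Table: [842, ∅, ∅, 16, 772, 688, 513]
Lookup 554: h=6, probe 6,0,1 → slot 1 empty, not found.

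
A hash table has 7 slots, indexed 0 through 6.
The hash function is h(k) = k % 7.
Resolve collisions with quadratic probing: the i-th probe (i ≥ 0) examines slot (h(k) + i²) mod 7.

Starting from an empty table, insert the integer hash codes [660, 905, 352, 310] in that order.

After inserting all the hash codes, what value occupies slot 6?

Insert 660: h=2, slot 2 empty -> index 2.
Insert 905: h=2, slot 2 occupied -> index 3.
Insert 352: h=2, slots 2,3 occupied -> index 6.
Insert 310: h=2, slots 2,3,6 occupied -> index 4.
Table: [_, _, 660, 905, 310, _, 352]

352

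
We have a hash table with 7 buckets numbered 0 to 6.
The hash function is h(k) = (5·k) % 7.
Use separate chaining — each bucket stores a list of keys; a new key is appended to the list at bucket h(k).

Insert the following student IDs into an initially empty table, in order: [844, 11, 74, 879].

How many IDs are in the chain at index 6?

4

844 -> bucket 6
11 -> bucket 6 (collision)
74 -> bucket 6 (collision)
879 -> bucket 6 (collision)
Final buckets:
0: —
1: —
2: —
3: —
4: —
5: —
6: 844 -> 11 -> 74 -> 879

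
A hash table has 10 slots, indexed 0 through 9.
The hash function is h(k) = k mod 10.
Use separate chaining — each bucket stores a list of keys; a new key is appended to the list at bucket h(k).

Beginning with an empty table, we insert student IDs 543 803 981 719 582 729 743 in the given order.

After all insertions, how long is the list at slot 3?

3

Insert 543: h=3, bucket 3 empty → new chain.
Insert 803: h=3, bucket 3 nonempty → append to chain.
Insert 981: h=1, bucket 1 empty → new chain.
Insert 719: h=9, bucket 9 empty → new chain.
Insert 582: h=2, bucket 2 empty → new chain.
Insert 729: h=9, bucket 9 nonempty → append to chain.
Insert 743: h=3, bucket 3 nonempty → append to chain.
Final buckets:
0: .
1: 981
2: 582
3: 543 -> 803 -> 743
4: .
5: .
6: .
7: .
8: .
9: 719 -> 729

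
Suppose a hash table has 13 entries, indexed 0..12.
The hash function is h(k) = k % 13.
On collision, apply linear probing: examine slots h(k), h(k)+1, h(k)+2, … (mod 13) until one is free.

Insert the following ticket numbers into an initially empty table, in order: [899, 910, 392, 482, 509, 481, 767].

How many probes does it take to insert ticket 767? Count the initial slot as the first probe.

899 hashes to 2; slot 2 is free → place at 2.
910 hashes to 0; slot 0 is free → place at 0.
392 hashes to 2; 2 taken → place at 3.
482 hashes to 1; slot 1 is free → place at 1.
509 hashes to 2; 2,3 taken → place at 4.
481 hashes to 0; 0,1,2,3,4 taken → place at 5.
767 hashes to 0; 0,1,2,3,4,5 taken → place at 6.
Table: [910, 482, 899, 392, 509, 481, 767, —, —, —, —, —, —]

7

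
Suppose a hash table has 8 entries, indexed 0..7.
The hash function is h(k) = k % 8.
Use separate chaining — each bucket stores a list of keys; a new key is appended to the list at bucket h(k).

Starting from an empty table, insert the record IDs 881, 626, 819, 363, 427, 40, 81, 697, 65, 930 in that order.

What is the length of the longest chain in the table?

Insert 881: h=1, bucket 1 empty → new chain.
Insert 626: h=2, bucket 2 empty → new chain.
Insert 819: h=3, bucket 3 empty → new chain.
Insert 363: h=3, bucket 3 nonempty → append to chain.
Insert 427: h=3, bucket 3 nonempty → append to chain.
Insert 40: h=0, bucket 0 empty → new chain.
Insert 81: h=1, bucket 1 nonempty → append to chain.
Insert 697: h=1, bucket 1 nonempty → append to chain.
Insert 65: h=1, bucket 1 nonempty → append to chain.
Insert 930: h=2, bucket 2 nonempty → append to chain.
Final buckets:
0: 40
1: 881 -> 81 -> 697 -> 65
2: 626 -> 930
3: 819 -> 363 -> 427
4: ∅
5: ∅
6: ∅
7: ∅

4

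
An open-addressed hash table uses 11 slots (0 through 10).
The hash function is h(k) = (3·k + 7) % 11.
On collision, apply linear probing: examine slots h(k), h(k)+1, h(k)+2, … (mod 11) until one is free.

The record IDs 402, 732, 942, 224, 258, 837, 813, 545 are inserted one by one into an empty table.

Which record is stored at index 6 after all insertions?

942

402: h=3 -> slot 3
732: h=3, probe 3,4 -> slot 4
942: h=6 -> slot 6
224: h=8 -> slot 8
258: h=0 -> slot 0
837: h=10 -> slot 10
813: h=4, probe 4,5 -> slot 5
545: h=3, probe 3,4,5,6,7 -> slot 7
Table: [258, ∅, ∅, 402, 732, 813, 942, 545, 224, ∅, 837]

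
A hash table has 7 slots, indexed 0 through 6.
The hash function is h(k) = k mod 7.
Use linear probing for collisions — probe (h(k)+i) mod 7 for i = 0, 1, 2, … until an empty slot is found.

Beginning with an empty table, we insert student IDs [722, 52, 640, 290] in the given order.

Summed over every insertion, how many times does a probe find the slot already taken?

722 hashes to 1; slot 1 is free -> place at 1.
52 hashes to 3; slot 3 is free -> place at 3.
640 hashes to 3; 3 taken -> place at 4.
290 hashes to 3; 3,4 taken -> place at 5.
Table: [-, 722, -, 52, 640, 290, -]

3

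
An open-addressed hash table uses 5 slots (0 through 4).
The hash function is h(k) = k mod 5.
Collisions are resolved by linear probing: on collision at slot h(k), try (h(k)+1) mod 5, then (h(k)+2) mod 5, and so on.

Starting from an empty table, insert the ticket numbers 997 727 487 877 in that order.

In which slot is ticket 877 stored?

0

997 hashes to 2; slot 2 is free -> place at 2.
727 hashes to 2; 2 taken -> place at 3.
487 hashes to 2; 2,3 taken -> place at 4.
877 hashes to 2; 2,3,4 taken -> place at 0.
Table: [877, _, 997, 727, 487]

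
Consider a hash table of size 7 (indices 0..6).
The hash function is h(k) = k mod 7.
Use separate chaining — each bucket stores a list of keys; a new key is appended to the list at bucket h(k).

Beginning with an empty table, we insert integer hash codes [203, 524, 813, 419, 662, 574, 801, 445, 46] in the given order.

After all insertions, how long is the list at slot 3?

203 → bucket 0
524 → bucket 6
813 → bucket 1
419 → bucket 6 (collision)
662 → bucket 4
574 → bucket 0 (collision)
801 → bucket 3
445 → bucket 4 (collision)
46 → bucket 4 (collision)
Final buckets:
0: 203 -> 574
1: 813
2: _
3: 801
4: 662 -> 445 -> 46
5: _
6: 524 -> 419

1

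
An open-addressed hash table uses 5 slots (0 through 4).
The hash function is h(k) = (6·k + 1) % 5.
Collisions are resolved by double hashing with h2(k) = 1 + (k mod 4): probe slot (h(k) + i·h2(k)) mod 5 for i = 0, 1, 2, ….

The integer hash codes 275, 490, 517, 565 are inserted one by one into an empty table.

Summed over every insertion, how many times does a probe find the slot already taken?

275 hashes to 1; slot 1 is free → place at 1.
490 hashes to 1, h2=3; 1 taken → place at 4.
517 hashes to 3; slot 3 is free → place at 3.
565 hashes to 1, h2=2; 1,3 taken → place at 0.
Table: [565, 275, ∅, 517, 490]

3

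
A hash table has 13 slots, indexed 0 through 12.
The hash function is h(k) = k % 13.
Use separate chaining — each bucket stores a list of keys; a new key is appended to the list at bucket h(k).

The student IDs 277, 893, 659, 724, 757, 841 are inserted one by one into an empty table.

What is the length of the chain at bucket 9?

277 → bucket 4
893 → bucket 9
659 → bucket 9 (collision)
724 → bucket 9 (collision)
757 → bucket 3
841 → bucket 9 (collision)
Final buckets:
0: -
1: -
2: -
3: 757
4: 277
5: -
6: -
7: -
8: -
9: 893 -> 659 -> 724 -> 841
10: -
11: -
12: -

4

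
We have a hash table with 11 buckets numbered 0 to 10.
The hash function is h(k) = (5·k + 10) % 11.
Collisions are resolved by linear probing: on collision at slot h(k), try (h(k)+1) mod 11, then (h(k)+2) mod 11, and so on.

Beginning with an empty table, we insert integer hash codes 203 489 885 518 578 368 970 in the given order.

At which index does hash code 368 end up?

203 hashes to 2; slot 2 is free -> place at 2.
489 hashes to 2; 2 taken -> place at 3.
885 hashes to 2; 2,3 taken -> place at 4.
518 hashes to 4; 4 taken -> place at 5.
578 hashes to 7; slot 7 is free -> place at 7.
368 hashes to 2; 2,3,4,5 taken -> place at 6.
970 hashes to 9; slot 9 is free -> place at 9.
Table: [∅, ∅, 203, 489, 885, 518, 368, 578, ∅, 970, ∅]

6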